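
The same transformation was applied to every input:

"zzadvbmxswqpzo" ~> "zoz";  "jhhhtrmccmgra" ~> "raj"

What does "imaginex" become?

The transformation: move the last 2 characters to the front (rotate right by 2), then keep only the first 3 characters.
Starting from "imaginex": after the first operation, "eximagin"; after the second, "exi".
(Check on "jhhhtrmccmgra": → "rajhhhtrmccmg" → "raj" ✓)

exi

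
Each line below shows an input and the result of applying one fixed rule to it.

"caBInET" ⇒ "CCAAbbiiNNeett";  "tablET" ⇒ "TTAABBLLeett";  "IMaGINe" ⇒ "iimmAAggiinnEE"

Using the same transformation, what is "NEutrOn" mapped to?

nneeUUTTRRooNN

The pattern: flip the case of every letter, then double every character.
Applying both steps to "NEutrOn": "neUTRoN", then "nneeUUTTRRooNN".
(Check on "caBInET": → "CAbiNet" → "CCAAbbiiNNeett" ✓)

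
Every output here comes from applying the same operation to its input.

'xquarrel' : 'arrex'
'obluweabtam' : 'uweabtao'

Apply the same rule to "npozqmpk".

zqmpn

The pattern: swap the first and last characters, then delete the first 3 characters.
So "npozqmpk" becomes "zqmpn".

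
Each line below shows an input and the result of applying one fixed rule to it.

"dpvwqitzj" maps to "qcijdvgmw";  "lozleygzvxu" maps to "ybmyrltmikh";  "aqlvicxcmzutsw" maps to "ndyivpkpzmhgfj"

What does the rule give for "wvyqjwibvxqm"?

jildwjvoikdz

Rule — shift every letter 13 places forward in the alphabet (wrapping around) — i.e. ROT13.
So "wvyqjwibvxqm" becomes "jildwjvoikdz".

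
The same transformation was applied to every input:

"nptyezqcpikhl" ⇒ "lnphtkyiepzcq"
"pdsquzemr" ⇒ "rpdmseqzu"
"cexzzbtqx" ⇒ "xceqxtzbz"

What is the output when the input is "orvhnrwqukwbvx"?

xorvvbhwnkruwq

The pattern: swap the first and last characters, then take characters alternately from the front and the back (1st, last, 2nd, 2nd-last, ...).
For "orvhnrwqukwbvx" the result is "xorvvbhwnkruwq".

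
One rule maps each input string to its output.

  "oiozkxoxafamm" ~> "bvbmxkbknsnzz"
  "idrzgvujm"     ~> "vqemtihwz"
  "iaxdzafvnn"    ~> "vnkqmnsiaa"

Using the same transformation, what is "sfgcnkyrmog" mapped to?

What's happening: shift every letter 13 places forward in the alphabet (wrapping around) — i.e. ROT13.
So "sfgcnkyrmog" becomes "fstpaxlezbt".

fstpaxlezbt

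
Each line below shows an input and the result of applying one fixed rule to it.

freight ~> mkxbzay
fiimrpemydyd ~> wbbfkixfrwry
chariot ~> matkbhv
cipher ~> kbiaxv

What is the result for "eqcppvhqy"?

The transformation: swap the first and last characters, then shift every letter 7 places backward in the alphabet (wrapping around).
On "eqcppvhqy": the first step gives "yqcppvhqe", and the second then gives "rjviioajx".

rjviioajx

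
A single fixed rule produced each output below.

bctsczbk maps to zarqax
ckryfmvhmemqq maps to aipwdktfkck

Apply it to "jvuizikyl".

In each case the input is transformed by: shift every letter 2 places backward in the alphabet (wrapping around), then delete the last 2 characters.
Working it through for "jvuizikyl": intermediate "htsgxgiwj", final "htsgxgi".

htsgxgi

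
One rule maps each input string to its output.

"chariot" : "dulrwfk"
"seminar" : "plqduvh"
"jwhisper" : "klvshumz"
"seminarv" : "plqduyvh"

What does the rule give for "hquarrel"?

The transformation: shift every letter 3 places forward in the alphabet (wrapping around), then move the first 2 characters to the end (rotate left by 2).
On "hquarrel": the first step gives "ktxduuho", and the second then gives "xduuhokt".

xduuhokt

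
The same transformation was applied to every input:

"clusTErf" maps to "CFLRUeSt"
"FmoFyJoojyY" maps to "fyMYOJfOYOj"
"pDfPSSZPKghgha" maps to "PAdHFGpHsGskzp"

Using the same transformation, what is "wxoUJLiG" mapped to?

WgXIOluj

The rule is to flip the case of every letter, then take characters alternately from the front and the back (1st, last, 2nd, 2nd-last, ...).
"wxoUJLiG" → "WgXIOluj".
(Check on "pDfPSSZPKghgha": → "PdFpsszpkGHGHA" → "PAdHFGpHsGskzp" ✓)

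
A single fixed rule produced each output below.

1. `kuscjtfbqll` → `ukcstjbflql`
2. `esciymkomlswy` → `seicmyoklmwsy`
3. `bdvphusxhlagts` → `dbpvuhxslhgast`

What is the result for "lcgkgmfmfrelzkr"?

Looking at the pairs, the operation is to swap each adjacent pair of characters (1↔2, 3↔4, ...).
On "lcgkgmfmfrelzkr" that produces "clkgmgmfrflekzr".

clkgmgmfrflekzr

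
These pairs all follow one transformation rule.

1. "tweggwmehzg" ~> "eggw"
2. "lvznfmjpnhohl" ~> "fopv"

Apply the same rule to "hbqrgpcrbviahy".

bgiry

The transformation: keep one character in every 3, starting at position 2 (positions 2nd, 5th, 8th, ...), then sort the characters into alphabetical order.
"hbqrgpcrbviahy" → "bgriy" → "bgiry".
(Check on "lvznfmjpnhohl": → "vfpo" → "fopv" ✓)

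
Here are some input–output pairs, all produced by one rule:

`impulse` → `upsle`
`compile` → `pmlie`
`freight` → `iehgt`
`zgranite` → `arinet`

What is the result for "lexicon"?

ixocn

The transformation: delete the first 2 characters, then swap each adjacent pair of characters (1↔2, 3↔4, ...).
Applying both steps to "lexicon": "xicon", then "ixocn".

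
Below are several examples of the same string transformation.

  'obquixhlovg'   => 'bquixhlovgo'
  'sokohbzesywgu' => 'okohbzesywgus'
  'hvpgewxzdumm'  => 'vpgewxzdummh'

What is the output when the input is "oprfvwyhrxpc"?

prfvwyhrxpco

In each case the input is transformed by: move the first character to the end.
For "oprfvwyhrxpc" the result is "prfvwyhrxpco".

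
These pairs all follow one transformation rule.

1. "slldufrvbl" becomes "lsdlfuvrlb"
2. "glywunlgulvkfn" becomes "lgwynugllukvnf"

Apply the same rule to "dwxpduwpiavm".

wdpxudpwaimv

The transformation: swap each adjacent pair of characters (1↔2, 3↔4, ...).
Doing the same to "dwxpduwpiavm": "wdpxudpwaimv".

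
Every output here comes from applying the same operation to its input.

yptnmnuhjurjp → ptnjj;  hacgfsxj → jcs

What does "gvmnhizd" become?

In each case the input is transformed by: move the last character to the front, then keep one character in every 3, starting at position 1 (positions 1st, 4th, 7th, ...).
For "gvmnhizd", step one produces "dgvmnhiz"; step two turns that into "dmi".
(Check on "yptnmnuhjurjp": → "pyptnmnuhjurj" → "ptnjj" ✓)

dmi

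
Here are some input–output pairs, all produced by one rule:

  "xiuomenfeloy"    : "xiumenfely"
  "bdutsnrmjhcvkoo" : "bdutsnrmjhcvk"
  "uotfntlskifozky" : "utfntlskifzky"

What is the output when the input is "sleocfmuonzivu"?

The transformation: remove every "o".
On "sleocfmuonzivu" that produces "slecfmunzivu".

slecfmunzivu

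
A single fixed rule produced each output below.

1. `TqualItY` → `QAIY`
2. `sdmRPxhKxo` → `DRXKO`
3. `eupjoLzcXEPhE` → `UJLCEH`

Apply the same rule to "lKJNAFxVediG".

Each output is the input with this applied: keep every other character starting from the second (positions 2nd, 4th, 6th, ...), then convert every letter to uppercase.
Working it through for "lKJNAFxVediG": intermediate "KNFVdG", final "KNFVDG".

KNFVDG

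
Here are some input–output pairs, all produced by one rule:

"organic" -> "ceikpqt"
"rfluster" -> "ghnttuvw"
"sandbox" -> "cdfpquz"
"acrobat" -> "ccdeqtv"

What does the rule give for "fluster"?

ghntuvw

Each output is the input with this applied: shift every letter 2 places forward in the alphabet (wrapping around), then sort the characters into alphabetical order.
"fluster" → "hnwuvgt" → "ghntuvw".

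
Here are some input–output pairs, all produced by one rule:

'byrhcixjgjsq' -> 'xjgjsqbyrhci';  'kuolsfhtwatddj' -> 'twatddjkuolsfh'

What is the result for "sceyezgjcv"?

zgjcvsceye

The transformation: swap the front and back halves of the string.
On "sceyezgjcv" that produces "zgjcvsceye".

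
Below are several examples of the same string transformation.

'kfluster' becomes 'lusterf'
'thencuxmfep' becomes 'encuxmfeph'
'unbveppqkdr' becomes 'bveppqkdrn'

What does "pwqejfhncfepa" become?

In each case the input is transformed by: delete the first character, then move the first character to the end.
On "pwqejfhncfepa": the first step gives "wqejfhncfepa", and the second then gives "qejfhncfepaw".
(Check on "thencuxmfep": → "hencuxmfep" → "encuxmfeph" ✓)

qejfhncfepaw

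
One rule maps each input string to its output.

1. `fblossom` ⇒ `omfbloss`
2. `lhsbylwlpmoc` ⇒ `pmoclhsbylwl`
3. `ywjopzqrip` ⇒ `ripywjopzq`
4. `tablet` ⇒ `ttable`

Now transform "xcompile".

The transformation: swap the front and back halves of the string, then move the first 2 characters to the end (rotate left by 2).
For "xcompile", step one produces "pilexcom"; step two turns that into "lexcompi".

lexcompi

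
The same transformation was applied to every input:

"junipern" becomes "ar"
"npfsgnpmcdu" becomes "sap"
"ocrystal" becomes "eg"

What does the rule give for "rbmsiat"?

Looking at the pairs, the operation is to shift every letter 13 places forward in the alphabet (wrapping around) — i.e. ROT13, then keep one character in every 3, starting at position 3 (positions 3rd, 6th, 9th, ...).
For "rbmsiat" the result is "zn".

zn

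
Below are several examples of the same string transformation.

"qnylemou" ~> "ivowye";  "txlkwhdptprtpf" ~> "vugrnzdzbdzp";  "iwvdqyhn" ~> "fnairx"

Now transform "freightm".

osqrdw

Rule — delete the first 2 characters, then shift every letter 10 places forward in the alphabet (wrapping around).
"freightm" → "eightm" → "osqrdw".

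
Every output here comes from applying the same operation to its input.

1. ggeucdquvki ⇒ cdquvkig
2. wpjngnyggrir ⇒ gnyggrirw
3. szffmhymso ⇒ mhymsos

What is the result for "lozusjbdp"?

In each case the input is transformed by: move the first character to the end, then delete the first 3 characters.
For "lozusjbdp", step one produces "ozusjbdpl"; step two turns that into "sjbdpl".

sjbdpl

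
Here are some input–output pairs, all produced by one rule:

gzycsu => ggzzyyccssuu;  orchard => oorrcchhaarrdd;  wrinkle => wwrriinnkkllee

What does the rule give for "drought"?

ddrroouugghhtt

Each output is the input with this applied: double every character.
On "drought" that produces "ddrroouugghhtt".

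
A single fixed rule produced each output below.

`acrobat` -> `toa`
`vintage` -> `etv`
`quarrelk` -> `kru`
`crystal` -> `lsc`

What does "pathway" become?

Each output is the input with this applied: reverse the string, then keep one character in every 3, starting at position 1 (positions 1st, 4th, 7th, ...).
Doing the same to "pathway": "yhp".

yhp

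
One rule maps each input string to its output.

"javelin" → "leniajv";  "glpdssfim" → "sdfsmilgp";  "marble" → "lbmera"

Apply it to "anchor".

oharcn

Rule — move the first 3 characters to the end (rotate left by 3), then swap each adjacent pair of characters (1↔2, 3↔4, ...).
Working it through for "anchor": intermediate "horanc", final "oharcn".
(Check on "marble": → "blemar" → "lbmera" ✓)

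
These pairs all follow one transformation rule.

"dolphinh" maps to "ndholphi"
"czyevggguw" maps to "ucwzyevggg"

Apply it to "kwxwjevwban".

aknwxwjevwb

In each case the input is transformed by: swap the first and last characters, then move the last 2 characters to the front (rotate right by 2).
For "kwxwjevwban", step one produces "nwxwjevwbak"; step two turns that into "aknwxwjevwb".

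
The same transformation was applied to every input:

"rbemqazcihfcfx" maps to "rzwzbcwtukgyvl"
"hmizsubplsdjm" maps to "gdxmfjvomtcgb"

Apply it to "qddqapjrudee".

Looking at the pairs, the operation is to shift every letter 6 places backward in the alphabet (wrapping around), then reverse the string.
Applying both steps to "qddqapjrudee": "kxxkujdloxyy", then "yyxoldjukxxk".

yyxoldjukxxk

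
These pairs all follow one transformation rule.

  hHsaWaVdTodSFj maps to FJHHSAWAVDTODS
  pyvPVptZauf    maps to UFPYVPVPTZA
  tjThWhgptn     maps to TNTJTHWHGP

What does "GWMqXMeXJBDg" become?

The pattern: move the last 2 characters to the front (rotate right by 2), then convert every letter to uppercase.
Working it through for "GWMqXMeXJBDg": intermediate "DgGWMqXMeXJB", final "DGGWMQXMEXJB".

DGGWMQXMEXJB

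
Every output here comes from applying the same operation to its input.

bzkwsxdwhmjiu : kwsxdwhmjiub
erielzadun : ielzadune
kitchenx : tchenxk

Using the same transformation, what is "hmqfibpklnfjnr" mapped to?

qfibpklnfjnrh

The rule is to move the first character to the end, then delete the first character.
"hmqfibpklnfjnr" → "mqfibpklnfjnrh" → "qfibpklnfjnrh".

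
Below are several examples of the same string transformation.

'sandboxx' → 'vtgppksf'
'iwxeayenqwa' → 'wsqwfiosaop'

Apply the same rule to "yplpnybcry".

hfqtujqqhd

The rule is to shift every letter 8 places backward in the alphabet (wrapping around), then move the first 3 characters to the end (rotate left by 3).
On "yplpnybcry" that produces "hfqtujqqhd".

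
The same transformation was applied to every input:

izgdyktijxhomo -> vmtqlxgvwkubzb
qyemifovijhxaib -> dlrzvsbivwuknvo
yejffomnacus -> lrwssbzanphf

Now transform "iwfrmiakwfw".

vjsezvnxjsj

The pattern: shift every letter 13 places forward in the alphabet (wrapping around) — i.e. ROT13.
On "iwfrmiakwfw" that produces "vjsezvnxjsj".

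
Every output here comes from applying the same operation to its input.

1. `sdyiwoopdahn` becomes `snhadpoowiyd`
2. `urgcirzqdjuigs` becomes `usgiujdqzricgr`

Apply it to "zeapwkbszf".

Rule — move the first character to the end, then reverse the string.
For "zeapwkbszf", step one produces "eapwkbszfz"; step two turns that into "zfzsbkwpae".

zfzsbkwpae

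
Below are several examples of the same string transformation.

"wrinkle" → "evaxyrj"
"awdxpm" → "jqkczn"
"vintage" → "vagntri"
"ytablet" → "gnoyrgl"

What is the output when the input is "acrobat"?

pebongn

Rule — shift every letter 13 places forward in the alphabet (wrapping around) — i.e. ROT13, then move the first character to the end.
For "acrobat", step one produces "npebong"; step two turns that into "pebongn".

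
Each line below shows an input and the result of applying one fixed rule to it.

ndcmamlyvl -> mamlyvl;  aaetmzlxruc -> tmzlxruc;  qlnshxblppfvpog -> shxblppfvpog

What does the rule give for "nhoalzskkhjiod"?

Rule — delete the first 3 characters.
So "nhoalzskkhjiod" becomes "alzskkhjiod".

alzskkhjiod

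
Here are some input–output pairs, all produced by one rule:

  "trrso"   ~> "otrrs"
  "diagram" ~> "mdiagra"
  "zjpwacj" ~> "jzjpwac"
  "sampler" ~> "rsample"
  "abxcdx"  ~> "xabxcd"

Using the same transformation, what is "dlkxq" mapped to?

What's happening: move the last character to the front.
So "dlkxq" becomes "qdlkx".

qdlkx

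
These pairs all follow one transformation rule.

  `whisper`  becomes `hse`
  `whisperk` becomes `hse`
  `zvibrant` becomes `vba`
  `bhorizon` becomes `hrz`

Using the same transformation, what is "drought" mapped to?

The pattern: delete the last character, then keep every other character starting from the second (positions 2nd, 4th, 6th, ...).
Applying that to "drought" gives "ruh".

ruh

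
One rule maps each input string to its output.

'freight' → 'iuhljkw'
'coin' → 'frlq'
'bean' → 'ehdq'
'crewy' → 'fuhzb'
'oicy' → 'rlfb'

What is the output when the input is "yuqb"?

What's happening: shift every letter 3 places forward in the alphabet (wrapping around).
For "yuqb" the result is "bxte".

bxte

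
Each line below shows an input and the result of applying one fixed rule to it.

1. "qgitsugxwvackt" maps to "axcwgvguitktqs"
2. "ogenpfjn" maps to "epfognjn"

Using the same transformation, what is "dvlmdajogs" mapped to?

The transformation: sort the characters into alphabetical order, then take characters alternately from the front and the back (1st, last, 2nd, 2nd-last, ...).
Working it through for "dvlmdajogs": intermediate "addgjlmosv", final "avdsdogmjl".

avdsdogmjl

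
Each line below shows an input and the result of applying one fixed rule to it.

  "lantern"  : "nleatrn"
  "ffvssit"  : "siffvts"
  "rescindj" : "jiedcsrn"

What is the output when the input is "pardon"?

The transformation: sort the characters into reverse alphabetical order, then move the first 3 characters to the end (rotate left by 3).
On "pardon" that produces "ndarpo".

ndarpo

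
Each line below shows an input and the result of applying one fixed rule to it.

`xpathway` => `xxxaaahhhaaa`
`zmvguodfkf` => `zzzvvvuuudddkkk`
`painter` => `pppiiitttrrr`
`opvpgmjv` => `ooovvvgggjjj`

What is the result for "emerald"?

The rule is to keep every other character starting from the first (positions 1st, 3rd, 5th, ...), then repeat every character 3 times.
"emerald" → "eeeeeeaaaddd".

eeeeeeaaaddd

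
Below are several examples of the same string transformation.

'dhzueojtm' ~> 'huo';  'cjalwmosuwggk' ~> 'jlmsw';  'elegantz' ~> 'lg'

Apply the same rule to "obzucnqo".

Looking at the pairs, the operation is to delete the last 3 characters, then keep every other character starting from the second (positions 2nd, 4th, 6th, ...).
"obzucnqo" → "obzuc" → "bu".

bu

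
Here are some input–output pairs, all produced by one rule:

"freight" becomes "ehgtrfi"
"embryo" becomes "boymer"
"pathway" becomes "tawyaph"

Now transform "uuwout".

The pattern: swap each adjacent pair of characters (1↔2, 3↔4, ...), then move the first 3 characters to the end (rotate left by 3).
Working it through for "uuwout": intermediate "uuowtu", final "wtuuuo".

wtuuuo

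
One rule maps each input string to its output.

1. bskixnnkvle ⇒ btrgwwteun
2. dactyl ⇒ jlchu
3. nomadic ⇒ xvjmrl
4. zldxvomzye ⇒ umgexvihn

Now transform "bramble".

ajvkun

The rule is to shift every letter 9 places forward in the alphabet (wrapping around), then delete the first character.
"bramble" → "ajvkun".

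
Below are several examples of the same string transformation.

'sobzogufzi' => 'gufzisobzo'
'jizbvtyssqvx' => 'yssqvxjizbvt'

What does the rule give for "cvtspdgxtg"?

dgxtgcvtsp

What's happening: swap the front and back halves of the string.
So "cvtspdgxtg" becomes "dgxtgcvtsp".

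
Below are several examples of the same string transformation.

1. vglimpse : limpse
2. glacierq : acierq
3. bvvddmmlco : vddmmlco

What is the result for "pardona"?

rdona

Each output is the input with this applied: delete the first 2 characters.
Doing the same to "pardona": "rdona".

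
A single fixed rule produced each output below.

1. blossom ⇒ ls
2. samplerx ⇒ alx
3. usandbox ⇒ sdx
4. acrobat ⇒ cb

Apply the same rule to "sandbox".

Looking at the pairs, the operation is to keep one character in every 3, starting at position 2 (positions 2nd, 5th, 8th, ...).
On "sandbox" that produces "ab".

ab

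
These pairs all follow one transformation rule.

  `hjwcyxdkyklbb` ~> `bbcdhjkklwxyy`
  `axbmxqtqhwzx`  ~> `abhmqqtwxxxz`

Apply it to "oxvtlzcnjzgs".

cgjlnostvxzz

The transformation: sort the characters into alphabetical order.
So "oxvtlzcnjzgs" becomes "cgjlnostvxzz".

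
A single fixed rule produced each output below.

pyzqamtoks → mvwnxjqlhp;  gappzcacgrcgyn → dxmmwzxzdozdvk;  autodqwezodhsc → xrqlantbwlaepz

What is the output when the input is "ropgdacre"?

In each case the input is transformed by: shift every letter 3 places backward in the alphabet (wrapping around).
So "ropgdacre" becomes "olmdaxzob".

olmdaxzob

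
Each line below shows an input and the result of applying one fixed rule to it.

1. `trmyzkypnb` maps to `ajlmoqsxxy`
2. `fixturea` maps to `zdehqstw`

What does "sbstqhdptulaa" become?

The pattern: sort the characters into alphabetical order, then shift every letter 1 place backward in the alphabet (wrapping around).
Applying both steps to "sbstqhdptulaa": "aabdhlpqssttu", then "zzacgkoprrsst".

zzacgkoprrsst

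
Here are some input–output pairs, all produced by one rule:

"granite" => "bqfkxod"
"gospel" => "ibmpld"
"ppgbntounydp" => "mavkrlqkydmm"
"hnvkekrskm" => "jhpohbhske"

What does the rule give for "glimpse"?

bpmjfid

The rule is to reverse the string, then shift every letter 3 places backward in the alphabet (wrapping around).
Working it through for "glimpse": intermediate "espmilg", final "bpmjfid".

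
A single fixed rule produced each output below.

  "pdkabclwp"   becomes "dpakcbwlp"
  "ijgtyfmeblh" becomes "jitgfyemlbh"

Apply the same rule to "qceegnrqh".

cqeengqrh

Rule — swap each adjacent pair of characters (1↔2, 3↔4, ...).
Doing the same to "qceegnrqh": "cqeengqrh".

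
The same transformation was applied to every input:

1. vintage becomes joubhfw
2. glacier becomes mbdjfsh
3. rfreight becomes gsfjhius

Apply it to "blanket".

The transformation: move the first character to the end, then shift every letter 1 place forward in the alphabet (wrapping around).
For "blanket" the result is "mbolfuc".

mbolfuc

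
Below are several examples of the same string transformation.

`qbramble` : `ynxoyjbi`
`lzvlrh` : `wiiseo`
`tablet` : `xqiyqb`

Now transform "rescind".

bozpkfa

The rule is to swap each adjacent pair of characters (1↔2, 3↔4, ...), then shift every letter 3 places backward in the alphabet (wrapping around).
On "rescind": the first step gives "ercsnid", and the second then gives "bozpkfa".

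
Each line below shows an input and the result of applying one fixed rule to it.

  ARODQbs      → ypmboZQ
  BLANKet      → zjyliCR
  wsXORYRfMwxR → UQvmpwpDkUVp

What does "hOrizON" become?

What's happening: shift every letter 2 places backward in the alphabet (wrapping around), then flip the case of every letter.
"hOrizON" → "FmPGXml".

FmPGXml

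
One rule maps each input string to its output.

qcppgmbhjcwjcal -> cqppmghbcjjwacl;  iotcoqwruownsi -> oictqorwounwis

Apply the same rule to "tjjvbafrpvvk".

Each output is the input with this applied: swap each adjacent pair of characters (1↔2, 3↔4, ...).
On "tjjvbafrpvvk" that produces "jtvjabrfvpkv".

jtvjabrfvpkv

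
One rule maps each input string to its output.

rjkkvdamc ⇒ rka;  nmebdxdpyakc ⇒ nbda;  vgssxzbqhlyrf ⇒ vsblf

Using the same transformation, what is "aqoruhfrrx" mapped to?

The rule is to keep one character in every 3, starting at position 1 (positions 1st, 4th, 7th, ...).
Doing the same to "aqoruhfrrx": "arfx".

arfx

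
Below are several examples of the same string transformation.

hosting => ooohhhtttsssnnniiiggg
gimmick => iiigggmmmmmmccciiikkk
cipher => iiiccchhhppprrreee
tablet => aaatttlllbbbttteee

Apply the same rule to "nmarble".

In each case the input is transformed by: swap each adjacent pair of characters (1↔2, 3↔4, ...), then repeat every character 3 times.
Applying both steps to "nmarble": "mnralbe", then "mmmnnnrrraaalllbbbeee".

mmmnnnrrraaalllbbbeee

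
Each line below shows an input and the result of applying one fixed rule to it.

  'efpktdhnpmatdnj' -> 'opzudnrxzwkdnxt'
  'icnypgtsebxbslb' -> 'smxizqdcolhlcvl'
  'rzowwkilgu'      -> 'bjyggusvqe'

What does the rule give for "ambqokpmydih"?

In each case the input is transformed by: shift every letter 10 places forward in the alphabet (wrapping around).
On "ambqokpmydih" that produces "kwlayuzwinsr".

kwlayuzwinsr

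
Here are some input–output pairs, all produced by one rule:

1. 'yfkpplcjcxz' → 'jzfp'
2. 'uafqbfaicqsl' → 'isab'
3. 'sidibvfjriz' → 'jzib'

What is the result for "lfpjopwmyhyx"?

Each output is the input with this applied: keep one character in every 3, starting at position 2 (positions 2nd, 5th, 8th, ...), then move the first 2 characters to the end (rotate left by 2).
On "lfpjopwmyhyx": the first step gives "fomy", and the second then gives "myfo".

myfo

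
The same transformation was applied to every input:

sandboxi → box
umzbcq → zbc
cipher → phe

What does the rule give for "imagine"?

Looking at the pairs, the operation is to move the last character to the front, then keep only the last 3 characters.
Starting from "imagine": after the first operation, "eimagin"; after the second, "gin".
(Check on "cipher": → "rciphe" → "phe" ✓)

gin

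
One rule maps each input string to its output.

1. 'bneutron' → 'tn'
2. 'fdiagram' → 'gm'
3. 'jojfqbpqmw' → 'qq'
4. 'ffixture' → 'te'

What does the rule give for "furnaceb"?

What's happening: keep one character in every 3, starting at position 2 (positions 2nd, 5th, 8th, ...), then delete the first character.
For "furnaceb", step one produces "uab"; step two turns that into "ab".

ab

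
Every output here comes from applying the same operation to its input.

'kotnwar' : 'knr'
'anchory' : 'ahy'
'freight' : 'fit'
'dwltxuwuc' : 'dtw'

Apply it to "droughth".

dut

What's happening: keep one character in every 3, starting at position 1 (positions 1st, 4th, 7th, ...).
Doing the same to "droughth": "dut".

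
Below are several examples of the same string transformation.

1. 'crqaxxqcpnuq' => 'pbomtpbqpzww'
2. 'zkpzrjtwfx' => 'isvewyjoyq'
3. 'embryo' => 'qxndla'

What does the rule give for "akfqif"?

phezje

What's happening: shift every letter 1 place backward in the alphabet (wrapping around), then swap the front and back halves of the string.
For "akfqif", step one produces "zjephe"; step two turns that into "phezje".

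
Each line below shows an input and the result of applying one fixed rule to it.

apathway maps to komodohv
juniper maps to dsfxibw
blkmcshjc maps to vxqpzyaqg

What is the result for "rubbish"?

wgvfipp

The transformation: shift every letter 12 places backward in the alphabet (wrapping around), then move the last 3 characters to the front (rotate right by 3).
Applying both steps to "rubbish": "fippwgv", then "wgvfipp".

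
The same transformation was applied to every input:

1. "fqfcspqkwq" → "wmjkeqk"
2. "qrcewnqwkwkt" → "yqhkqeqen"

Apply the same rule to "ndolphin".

Each output is the input with this applied: delete the first 3 characters, then shift every letter 6 places backward in the alphabet (wrapping around).
Applying both steps to "ndolphin": "lphin", then "fjbch".

fjbch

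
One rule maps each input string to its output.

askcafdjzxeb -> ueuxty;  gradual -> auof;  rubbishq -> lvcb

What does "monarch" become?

What's happening: shift every letter 6 places backward in the alphabet (wrapping around), then keep every other character starting from the first (positions 1st, 3rd, 5th, ...).
For "monarch", step one produces "gihulwb"; step two turns that into "ghlb".

ghlb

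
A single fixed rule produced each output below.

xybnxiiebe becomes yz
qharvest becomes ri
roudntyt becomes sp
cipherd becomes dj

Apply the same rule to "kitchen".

lj

The pattern: shift every letter 1 place forward in the alphabet (wrapping around), then keep only the first 2 characters.
On "kitchen" that produces "lj".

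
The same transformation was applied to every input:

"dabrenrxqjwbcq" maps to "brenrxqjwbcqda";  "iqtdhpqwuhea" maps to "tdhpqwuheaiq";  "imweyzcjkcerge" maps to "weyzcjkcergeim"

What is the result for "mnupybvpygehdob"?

The rule is to move the first 2 characters to the end (rotate left by 2).
Doing the same to "mnupybvpygehdob": "upybvpygehdobmn".

upybvpygehdobmn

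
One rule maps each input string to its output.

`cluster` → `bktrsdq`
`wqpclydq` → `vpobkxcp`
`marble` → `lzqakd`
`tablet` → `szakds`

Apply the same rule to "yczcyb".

The pattern: shift every letter 1 place backward in the alphabet (wrapping around).
Doing the same to "yczcyb": "xbybxa".

xbybxa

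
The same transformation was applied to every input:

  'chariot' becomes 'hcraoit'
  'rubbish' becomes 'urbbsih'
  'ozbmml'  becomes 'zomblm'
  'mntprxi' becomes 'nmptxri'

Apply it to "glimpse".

Each output is the input with this applied: swap each adjacent pair of characters (1↔2, 3↔4, ...).
For "glimpse" the result is "lgmispe".

lgmispe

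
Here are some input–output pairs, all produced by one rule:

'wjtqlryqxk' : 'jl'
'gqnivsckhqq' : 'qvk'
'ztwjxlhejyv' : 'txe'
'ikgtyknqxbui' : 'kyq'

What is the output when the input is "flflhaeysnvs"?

Each output is the input with this applied: delete the last 3 characters, then keep one character in every 3, starting at position 2 (positions 2nd, 5th, 8th, ...).
For "flflhaeysnvs" the result is "lhy".

lhy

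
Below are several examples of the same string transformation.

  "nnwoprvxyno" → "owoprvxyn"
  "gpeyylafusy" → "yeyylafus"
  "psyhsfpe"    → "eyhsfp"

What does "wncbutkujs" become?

scbutkuj

In each case the input is transformed by: delete the first 2 characters, then move the last character to the front.
Starting from "wncbutkujs": after the first operation, "cbutkujs"; after the second, "scbutkuj".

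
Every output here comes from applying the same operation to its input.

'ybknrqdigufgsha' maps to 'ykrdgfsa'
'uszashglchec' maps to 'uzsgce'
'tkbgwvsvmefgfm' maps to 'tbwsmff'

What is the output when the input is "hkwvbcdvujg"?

Rule — keep every other character starting from the first (positions 1st, 3rd, 5th, ...).
Applying that to "hkwvbcdvujg" gives "hwbdug".

hwbdug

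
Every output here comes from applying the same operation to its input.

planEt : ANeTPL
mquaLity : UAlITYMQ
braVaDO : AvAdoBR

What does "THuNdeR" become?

UnDErth

Each output is the input with this applied: flip the case of every letter, then move the first 2 characters to the end (rotate left by 2).
"THuNdeR" → "thUnDEr" → "UnDErth".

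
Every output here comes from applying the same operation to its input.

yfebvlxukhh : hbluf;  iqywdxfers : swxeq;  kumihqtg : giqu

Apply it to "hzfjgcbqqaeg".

The pattern: keep every other character starting from the second (positions 2nd, 4th, 6th, ...), then swap the first and last characters.
Working it through for "hzfjgcbqqaeg": intermediate "zjcqag", final "gjcqaz".

gjcqaz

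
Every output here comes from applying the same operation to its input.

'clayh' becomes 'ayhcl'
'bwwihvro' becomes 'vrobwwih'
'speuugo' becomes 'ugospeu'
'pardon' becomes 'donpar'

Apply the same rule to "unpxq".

The rule is to move the last 3 characters to the front (rotate right by 3).
For "unpxq" the result is "pxqun".

pxqun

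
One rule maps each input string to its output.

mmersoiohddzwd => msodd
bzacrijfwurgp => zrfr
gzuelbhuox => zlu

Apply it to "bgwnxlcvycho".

Each output is the input with this applied: keep one character in every 3, starting at position 2 (positions 2nd, 5th, 8th, ...).
"bgwnxlcvycho" → "gxvh".

gxvh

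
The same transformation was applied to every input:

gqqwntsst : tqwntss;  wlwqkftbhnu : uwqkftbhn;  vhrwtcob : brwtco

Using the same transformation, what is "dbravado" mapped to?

Rule — delete the first 2 characters, then move the last character to the front.
For "dbravado", step one produces "ravado"; step two turns that into "oravad".
(Check on "vhrwtcob": → "rwtcob" → "brwtco" ✓)

oravad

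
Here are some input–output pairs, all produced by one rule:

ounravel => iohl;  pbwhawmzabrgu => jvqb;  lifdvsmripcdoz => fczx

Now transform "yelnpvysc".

The rule is to shift every letter 6 places backward in the alphabet (wrapping around), then keep only the first 4 characters.
Applying both steps to "yelnpvysc": "syfhjpsmw", then "syfh".

syfh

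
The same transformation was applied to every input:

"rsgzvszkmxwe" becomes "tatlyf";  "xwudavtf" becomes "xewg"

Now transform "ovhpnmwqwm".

wqnrn

Each output is the input with this applied: keep every other character starting from the second (positions 2nd, 4th, 6th, ...), then shift every letter 1 place forward in the alphabet (wrapping around).
On "ovhpnmwqwm": the first step gives "vpmqm", and the second then gives "wqnrn".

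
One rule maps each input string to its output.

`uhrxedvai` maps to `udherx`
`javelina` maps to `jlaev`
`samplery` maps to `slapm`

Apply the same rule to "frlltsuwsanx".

What's happening: delete the last 3 characters, then take characters alternately from the front and the back (1st, last, 2nd, 2nd-last, ...).
"frlltsuwsanx" → "frlltsuws" → "fsrwlulst".

fsrwlulst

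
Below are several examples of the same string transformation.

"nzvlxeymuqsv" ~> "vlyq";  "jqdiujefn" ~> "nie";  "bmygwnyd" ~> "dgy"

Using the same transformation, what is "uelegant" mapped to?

Looking at the pairs, the operation is to swap the first and last characters, then keep one character in every 3, starting at position 1 (positions 1st, 4th, 7th, ...).
For "uelegant", step one produces "teleganu"; step two turns that into "ten".

ten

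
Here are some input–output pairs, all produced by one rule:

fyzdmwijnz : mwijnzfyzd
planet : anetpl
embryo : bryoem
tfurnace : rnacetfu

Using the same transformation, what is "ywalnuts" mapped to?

lnutsywa

Each output is the input with this applied: swap the front and back halves of the string, then move the last character to the front.
Working it through for "ywalnuts": intermediate "nutsywal", final "lnutsywa".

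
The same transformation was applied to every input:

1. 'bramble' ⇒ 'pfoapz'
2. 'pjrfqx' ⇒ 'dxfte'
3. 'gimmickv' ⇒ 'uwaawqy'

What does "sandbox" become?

gobrpc

In each case the input is transformed by: delete the last character, then shift every letter 12 places backward in the alphabet (wrapping around).
Working it through for "sandbox": intermediate "sandbo", final "gobrpc".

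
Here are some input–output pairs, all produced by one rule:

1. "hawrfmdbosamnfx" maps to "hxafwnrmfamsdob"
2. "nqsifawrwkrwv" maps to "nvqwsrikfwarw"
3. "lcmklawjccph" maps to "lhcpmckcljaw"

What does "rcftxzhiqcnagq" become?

Each output is the input with this applied: take characters alternately from the front and the back (1st, last, 2nd, 2nd-last, ...).
For "rcftxzhiqcnagq" the result is "rqcgfatnxczqhi".

rqcgfatnxczqhi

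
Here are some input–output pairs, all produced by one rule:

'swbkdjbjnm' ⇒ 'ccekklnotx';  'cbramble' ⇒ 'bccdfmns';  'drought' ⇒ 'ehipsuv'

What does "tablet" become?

bcfmuu

Each output is the input with this applied: sort the characters into alphabetical order, then shift every letter 1 place forward in the alphabet (wrapping around).
For "tablet" the result is "bcfmuu".
(Check on "swbkdjbjnm": → "bbdjjkmnsw" → "ccekklnotx" ✓)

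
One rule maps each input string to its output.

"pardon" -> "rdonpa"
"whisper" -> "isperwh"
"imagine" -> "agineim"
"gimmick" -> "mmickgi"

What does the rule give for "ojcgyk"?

In each case the input is transformed by: move the first 2 characters to the end (rotate left by 2).
On "ojcgyk" that produces "cgykoj".

cgykoj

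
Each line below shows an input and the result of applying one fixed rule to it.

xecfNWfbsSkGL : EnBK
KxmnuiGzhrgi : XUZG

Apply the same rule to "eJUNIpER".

The rule is to flip the case of every letter, then keep one character in every 3, starting at position 2 (positions 2nd, 5th, 8th, ...).
Applying both steps to "eJUNIpER": "EjuniPer", then "jir".
(Check on "KxmnuiGzhrgi": → "kXMNUIgZHRGI" → "XUZG" ✓)

jir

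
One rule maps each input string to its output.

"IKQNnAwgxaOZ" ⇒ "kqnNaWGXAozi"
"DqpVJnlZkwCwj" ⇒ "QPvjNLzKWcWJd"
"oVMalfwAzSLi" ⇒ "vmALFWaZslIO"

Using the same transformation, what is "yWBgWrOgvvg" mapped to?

The transformation: move the first character to the end, then flip the case of every letter.
For "yWBgWrOgvvg", step one produces "WBgWrOgvvgy"; step two turns that into "wbGwRoGVVGY".

wbGwRoGVVGY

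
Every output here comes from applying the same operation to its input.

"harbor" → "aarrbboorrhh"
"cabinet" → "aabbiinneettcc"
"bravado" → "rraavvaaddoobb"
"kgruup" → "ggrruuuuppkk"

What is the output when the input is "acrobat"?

The transformation: move the first character to the end, then double every character.
For "acrobat", step one produces "crobata"; step two turns that into "ccrroobbaattaa".

ccrroobbaattaa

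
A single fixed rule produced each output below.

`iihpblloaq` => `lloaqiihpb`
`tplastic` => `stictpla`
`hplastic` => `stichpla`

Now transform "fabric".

In each case the input is transformed by: swap the front and back halves of the string.
On "fabric" that produces "ricfab".

ricfab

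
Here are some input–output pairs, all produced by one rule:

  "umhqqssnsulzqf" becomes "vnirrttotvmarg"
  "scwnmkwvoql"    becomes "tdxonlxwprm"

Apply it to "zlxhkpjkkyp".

Each output is the input with this applied: shift every letter 1 place forward in the alphabet (wrapping around).
Applying that to "zlxhkpjkkyp" gives "amyilqkllzq".

amyilqkllzq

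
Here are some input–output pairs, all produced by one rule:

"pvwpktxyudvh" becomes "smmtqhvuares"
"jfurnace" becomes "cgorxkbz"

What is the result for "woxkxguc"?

Rule — swap each adjacent pair of characters (1↔2, 3↔4, ...), then shift every letter 3 places backward in the alphabet (wrapping around).
On "woxkxguc" that produces "lthuduzr".

lthuduzr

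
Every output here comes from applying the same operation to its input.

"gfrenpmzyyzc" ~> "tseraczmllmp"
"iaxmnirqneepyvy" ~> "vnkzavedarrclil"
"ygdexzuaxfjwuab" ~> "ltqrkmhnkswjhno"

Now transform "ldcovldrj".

yqpbiyqew

The transformation: shift every letter 13 places forward in the alphabet (wrapping around) — i.e. ROT13.
Applying that to "ldcovldrj" gives "yqpbiyqew".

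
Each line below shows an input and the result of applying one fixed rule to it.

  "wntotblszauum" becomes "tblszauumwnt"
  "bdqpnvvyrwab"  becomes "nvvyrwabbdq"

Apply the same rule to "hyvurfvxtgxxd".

rfvxtgxxdhyv

The rule is to move the first 3 characters to the end (rotate left by 3), then delete the first character.
Working it through for "hyvurfvxtgxxd": intermediate "urfvxtgxxdhyv", final "rfvxtgxxdhyv".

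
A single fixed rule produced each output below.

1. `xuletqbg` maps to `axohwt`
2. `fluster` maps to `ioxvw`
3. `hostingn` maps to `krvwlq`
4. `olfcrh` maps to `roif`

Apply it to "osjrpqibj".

Each output is the input with this applied: delete the last 2 characters, then shift every letter 3 places forward in the alphabet (wrapping around).
Applying both steps to "osjrpqibj": "osjrpqi", then "rvmustl".

rvmustl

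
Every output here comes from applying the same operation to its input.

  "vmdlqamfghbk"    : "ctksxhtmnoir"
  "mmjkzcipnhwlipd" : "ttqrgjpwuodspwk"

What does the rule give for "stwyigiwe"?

Each output is the input with this applied: shift every letter 7 places forward in the alphabet (wrapping around).
For "stwyigiwe" the result is "zadfpnpdl".

zadfpnpdl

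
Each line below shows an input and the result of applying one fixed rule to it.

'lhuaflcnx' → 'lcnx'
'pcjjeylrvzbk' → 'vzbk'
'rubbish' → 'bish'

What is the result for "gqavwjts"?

wjts

The rule is to keep only the last 4 characters.
Doing the same to "gqavwjts": "wjts".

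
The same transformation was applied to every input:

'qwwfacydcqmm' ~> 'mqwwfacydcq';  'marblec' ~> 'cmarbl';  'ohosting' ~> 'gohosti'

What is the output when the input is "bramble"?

ebramb

The rule is to move the last character to the front, then delete the last character.
Working it through for "bramble": intermediate "ebrambl", final "ebramb".
(Check on "marblec": → "cmarble" → "cmarbl" ✓)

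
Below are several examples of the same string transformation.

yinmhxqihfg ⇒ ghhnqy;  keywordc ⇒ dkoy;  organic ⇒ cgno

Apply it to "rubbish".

bhir

What's happening: keep every other character starting from the first (positions 1st, 3rd, 5th, ...), then sort the characters into alphabetical order.
Applying both steps to "rubbish": "rbih", then "bhir".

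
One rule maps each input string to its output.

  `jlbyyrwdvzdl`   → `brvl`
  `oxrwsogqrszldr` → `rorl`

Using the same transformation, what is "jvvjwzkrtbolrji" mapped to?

Looking at the pairs, the operation is to keep one character in every 3, starting at position 3 (positions 3rd, 6th, 9th, ...).
"jvvjwzkrtbolrji" → "vztli".

vztli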